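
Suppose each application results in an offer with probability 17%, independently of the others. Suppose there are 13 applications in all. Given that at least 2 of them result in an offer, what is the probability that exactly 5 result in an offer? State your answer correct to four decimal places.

X ~ Binomial(13, 0.17). Want P(X=5 | X≥2) = P(X=5) / P(X≥2).
P(X=5) = C(13,5)·0.17^5·0.83^8 = 0.041157
P(X≥2) = 1 − 0.088719 − 0.236227 = 0.675054
Ratio = 0.041157 / 0.675054 = 0.060969

0.0610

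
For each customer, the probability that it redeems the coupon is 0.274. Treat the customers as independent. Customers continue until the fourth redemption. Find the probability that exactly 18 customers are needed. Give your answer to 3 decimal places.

Y = trial on which the fourth success occurs; negative binomial, r=4, p=0.274.
P(Y=18) = C(17,3) · p^4 · (1−p)^14
= 680 · 0.0056364 · 0.011301 = 0.04331

0.043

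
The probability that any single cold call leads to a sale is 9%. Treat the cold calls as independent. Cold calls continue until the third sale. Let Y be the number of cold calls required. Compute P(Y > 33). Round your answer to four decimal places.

Needing more than 33 cold calls ⇔ fewer than 3 successes in the first 33. With X ~ Binomial(33, 0.09), P(Y > 33) = P(X ≤ 2).
  k=0: C(33,0)·0.09^0·0.91^33 = 0.044501
  k=1: C(33,1)·0.09^1·0.91^32 = 0.145238
  k=2: C(33,2)·0.09^2·0.91^31 = 0.229828
P(X ≤ 2) = 0.419566

0.4196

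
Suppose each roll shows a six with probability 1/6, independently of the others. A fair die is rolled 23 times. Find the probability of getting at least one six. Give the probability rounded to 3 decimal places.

0.985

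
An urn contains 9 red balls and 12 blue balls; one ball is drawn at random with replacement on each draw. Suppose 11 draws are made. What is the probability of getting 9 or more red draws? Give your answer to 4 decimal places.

X ~ Binomial(11, 0.428571); P(X ≥ 9) = Σ C(11,k) p^k (1−p)^(11−k) over k:
  k=9: C(11,9)·0.428571^9·0.571429^2 = 0.008760
  k=10: C(11,10)·0.428571^10·0.571429^1 = 0.001314
  k=11: C(11,11)·0.428571^11·0.571429^0 = 0.000090
Total = 0.010163

0.0102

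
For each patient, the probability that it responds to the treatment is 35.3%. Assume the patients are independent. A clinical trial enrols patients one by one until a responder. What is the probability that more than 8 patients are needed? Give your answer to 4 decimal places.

0.0307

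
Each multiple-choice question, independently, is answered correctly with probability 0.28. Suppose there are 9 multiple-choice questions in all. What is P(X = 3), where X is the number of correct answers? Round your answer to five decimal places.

0.25689

X ~ Binomial(n=9, p=0.28).
P(X=3) = C(9,3) · p^3 · (1−p)^6
= 84 · 0.021952 · 0.13931 = 0.2568907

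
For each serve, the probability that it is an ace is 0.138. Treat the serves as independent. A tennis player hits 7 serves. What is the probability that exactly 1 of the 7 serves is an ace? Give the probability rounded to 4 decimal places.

0.3963

X ~ Binomial(n=7, p=0.138).
P(X=1) = C(7,1) · p^1 · (1−p)^6
= 7 · 0.138 · 0.41025 = 0.396297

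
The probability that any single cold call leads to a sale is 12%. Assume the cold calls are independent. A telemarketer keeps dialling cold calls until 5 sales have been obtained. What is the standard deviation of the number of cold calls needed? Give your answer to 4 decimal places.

17.4801

Y = total cold calls until the fifth success; negative binomial with r=5, p=0.12.
SD(Y) = √[r(1−p)/p²] = √(305.555556) = 17.480147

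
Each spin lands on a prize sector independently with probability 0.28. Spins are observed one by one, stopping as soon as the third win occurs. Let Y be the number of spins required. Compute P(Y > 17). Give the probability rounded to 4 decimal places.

0.1058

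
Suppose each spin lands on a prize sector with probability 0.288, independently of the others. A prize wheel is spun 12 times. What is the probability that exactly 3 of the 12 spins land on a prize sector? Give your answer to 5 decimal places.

0.24713

X ~ Binomial(n=12, p=0.288).
P(X=3) = C(12,3) · p^3 · (1−p)^9
= 220 · 0.023888 · 0.047024 = 0.2471269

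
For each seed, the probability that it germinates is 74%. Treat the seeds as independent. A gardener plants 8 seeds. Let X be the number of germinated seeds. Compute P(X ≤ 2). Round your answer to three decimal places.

0.005

X ~ Binomial(8, 0.74); P(X ≤ 2) = Σ C(8,k) p^k (1−p)^(8−k) over k:
  k=0: C(8,0)·0.74^0·0.26^8 = 0.00002
  k=1: C(8,1)·0.74^1·0.26^7 = 0.00048
  k=2: C(8,2)·0.74^2·0.26^6 = 0.00474
Total = 0.00523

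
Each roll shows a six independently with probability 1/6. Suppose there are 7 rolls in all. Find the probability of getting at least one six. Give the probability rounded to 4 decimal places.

P(at least one) = 1 − P(none) = 1 − (1 − 0.166667)^7
= 1 − 0.279082 = 0.720918

0.7209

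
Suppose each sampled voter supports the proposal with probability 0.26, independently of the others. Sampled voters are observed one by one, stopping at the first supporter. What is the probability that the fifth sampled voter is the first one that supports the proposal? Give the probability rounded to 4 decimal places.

0.0780

Geometric (trials to first success), p = 0.26.
P(Y = 5) = (1−p)^4 · p = 0.29987 · 0.26 = 0.077965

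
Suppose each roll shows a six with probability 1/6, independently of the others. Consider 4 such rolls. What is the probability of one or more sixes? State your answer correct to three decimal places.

P(at least one) = 1 − P(none) = 1 − (1 − 0.166667)^4
= 1 − 0.48225 = 0.51775

0.518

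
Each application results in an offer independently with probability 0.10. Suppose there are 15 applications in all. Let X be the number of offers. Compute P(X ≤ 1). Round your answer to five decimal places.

X ~ Binomial(15, 0.10); P(X ≤ 1) = Σ C(15,k) p^k (1−p)^(15−k) over k:
  k=0: C(15,0)·0.10^0·0.90^15 = 0.2058911
  k=1: C(15,1)·0.10^1·0.90^14 = 0.3431519
Total = 0.5490430

0.54904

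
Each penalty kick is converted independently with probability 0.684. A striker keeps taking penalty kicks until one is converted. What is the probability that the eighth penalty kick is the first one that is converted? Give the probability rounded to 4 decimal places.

Geometric (trials to first success), p = 0.684.
P(Y = 8) = (1−p)^7 · p = 0.00031464 · 0.684 = 0.000215

0.0002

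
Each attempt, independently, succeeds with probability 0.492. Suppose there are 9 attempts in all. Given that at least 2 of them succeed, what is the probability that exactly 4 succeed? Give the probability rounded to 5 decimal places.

0.25537

X ~ Binomial(9, 0.492). Want P(X=4 | X≥2) = P(X=4) / P(X≥2).
P(X=4) = C(9,4)·0.492^4·0.508^5 = 0.2497753
P(X≥2) = 1 − 0.0022531 − 0.0196389 = 0.9781080
Ratio = 0.2497753 / 0.9781080 = 0.2553658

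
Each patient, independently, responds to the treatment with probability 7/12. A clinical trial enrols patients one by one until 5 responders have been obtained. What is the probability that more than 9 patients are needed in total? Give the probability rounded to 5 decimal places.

0.30233

Needing more than 9 patients ⇔ fewer than 5 successes in the first 9. With X ~ Binomial(9, 0.583333), P(Y > 9) = P(X ≤ 4).
  k=0: C(9,0)·0.583333^0·0.416667^9 = 0.0003785
  k=1: C(9,1)·0.583333^1·0.416667^8 = 0.0047695
  k=2: C(9,2)·0.583333^2·0.416667^7 = 0.0267090
  k=3: C(9,3)·0.583333^3·0.416667^6 = 0.0872494
  k=4: C(9,4)·0.583333^4·0.416667^5 = 0.1832236
P(X ≤ 4) = 0.3023300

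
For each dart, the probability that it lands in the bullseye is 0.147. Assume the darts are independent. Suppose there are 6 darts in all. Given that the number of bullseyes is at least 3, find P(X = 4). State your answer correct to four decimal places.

0.1135

X ~ Binomial(6, 0.147). Want P(X=4 | X≥3) = P(X=4) / P(X≥3).
P(X=4) = C(6,4)·0.147^4·0.853^2 = 0.005096
P(X≥3) = 1 − 0.385207 − 0.398303 − 0.171602 = 0.044888
Ratio = 0.005096 / 0.044888 = 0.113535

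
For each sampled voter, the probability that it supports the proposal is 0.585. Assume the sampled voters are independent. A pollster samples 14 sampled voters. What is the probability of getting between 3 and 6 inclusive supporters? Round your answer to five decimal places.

0.17832

X ~ Binomial(14, 0.585); P(3 ≤ X ≤ 6) = Σ C(14,k) p^k (1−p)^(14−k) over k:
  k=3: C(14,3)·0.585^3·0.415^11 = 0.0045825
  k=4: C(14,4)·0.585^4·0.415^10 = 0.0177639
  k=5: C(14,5)·0.585^5·0.415^9 = 0.0500814
  k=6: C(14,6)·0.585^6·0.415^8 = 0.1058950
Total = 0.1783227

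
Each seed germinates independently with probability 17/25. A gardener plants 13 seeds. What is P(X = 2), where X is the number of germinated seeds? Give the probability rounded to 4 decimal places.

X ~ Binomial(n=13, p=0.68).
P(X=2) = C(13,2) · p^2 · (1−p)^11
= 78 · 0.4624 · 3.6029e-06 = 0.000130

0.0001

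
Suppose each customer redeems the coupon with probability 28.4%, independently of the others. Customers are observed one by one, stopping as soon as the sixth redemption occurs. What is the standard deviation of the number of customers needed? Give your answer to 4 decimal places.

7.2982

Y = total customers until the sixth success; negative binomial with r=6, p=0.284.
SD(Y) = √[r(1−p)/p²] = √(53.263241) = 7.298167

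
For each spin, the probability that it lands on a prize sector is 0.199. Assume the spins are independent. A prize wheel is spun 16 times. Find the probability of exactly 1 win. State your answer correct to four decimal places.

0.1141

X ~ Binomial(n=16, p=0.199).
P(X=1) = C(16,1) · p^1 · (1−p)^15
= 16 · 0.199 · 0.03585 = 0.114146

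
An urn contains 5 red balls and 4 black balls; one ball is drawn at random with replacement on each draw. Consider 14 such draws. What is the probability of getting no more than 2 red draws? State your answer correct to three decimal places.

0.002

X ~ Binomial(14, 0.555556); P(X ≤ 2) = Σ C(14,k) p^k (1−p)^(14−k) over k:
  k=0: C(14,0)·0.555556^0·0.444444^14 = 0.00001
  k=1: C(14,1)·0.555556^1·0.444444^13 = 0.00021
  k=2: C(14,2)·0.555556^2·0.444444^12 = 0.00167
Total = 0.00189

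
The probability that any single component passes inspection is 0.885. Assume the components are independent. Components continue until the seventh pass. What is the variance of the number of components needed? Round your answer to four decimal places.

1.0278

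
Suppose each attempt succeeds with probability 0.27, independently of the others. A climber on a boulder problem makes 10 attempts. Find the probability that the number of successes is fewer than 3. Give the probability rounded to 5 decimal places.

0.46649

X ~ Binomial(10, 0.27); P(X ≤ 2) = Σ C(10,k) p^k (1−p)^(10−k) over k:
  k=0: C(10,0)·0.27^0·0.73^10 = 0.0429763
  k=1: C(10,1)·0.27^1·0.73^9 = 0.1589533
  k=2: C(10,2)·0.27^2·0.73^8 = 0.2645592
Total = 0.4664888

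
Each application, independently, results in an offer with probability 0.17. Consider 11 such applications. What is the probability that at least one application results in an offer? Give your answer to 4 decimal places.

0.8712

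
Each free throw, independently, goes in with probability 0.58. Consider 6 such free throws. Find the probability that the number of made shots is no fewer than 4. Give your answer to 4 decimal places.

X ~ Binomial(6, 0.58); P(X ≥ 4) = Σ C(6,k) p^k (1−p)^(6−k) over k:
  k=4: C(6,4)·0.58^4·0.42^2 = 0.299434
  k=5: C(6,5)·0.58^5·0.42^1 = 0.165402
  k=6: C(6,6)·0.58^6·0.42^0 = 0.038069
Total = 0.502905

0.5029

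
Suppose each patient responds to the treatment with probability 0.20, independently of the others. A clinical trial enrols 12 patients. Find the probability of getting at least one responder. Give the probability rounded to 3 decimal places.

P(at least one) = 1 − P(none) = 1 − (1 − 0.20)^12
= 1 − 0.06872 = 0.93128

0.931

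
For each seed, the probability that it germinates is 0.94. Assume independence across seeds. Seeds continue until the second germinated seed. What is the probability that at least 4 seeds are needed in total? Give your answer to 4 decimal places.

0.0104

Needing more than 3 seeds ⇔ fewer than 2 successes in the first 3. With X ~ Binomial(3, 0.94), P(Y > 3) = P(X ≤ 1).
  k=0: C(3,0)·0.94^0·0.06^3 = 0.000216
  k=1: C(3,1)·0.94^1·0.06^2 = 0.010152
P(X ≤ 1) = 0.010368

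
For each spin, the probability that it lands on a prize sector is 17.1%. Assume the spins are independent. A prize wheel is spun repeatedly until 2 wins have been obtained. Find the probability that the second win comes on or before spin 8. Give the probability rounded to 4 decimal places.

0.4088

Finishing within 8 spins ⇔ at least 2 successes in the first 8. With X ~ Binomial(8, 0.171), P(Y ≤ 8) = 1 − P(X ≤ 1).
  k=0: C(8,0)·0.171^0·0.829^8 = 0.223067
  k=1: C(8,1)·0.171^1·0.829^7 = 0.368102
1 − 0.591169 = 0.408831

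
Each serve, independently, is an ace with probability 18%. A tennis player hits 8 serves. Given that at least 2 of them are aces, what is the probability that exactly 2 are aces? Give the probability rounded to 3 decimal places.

X ~ Binomial(8, 0.18). Want P(X=2 | X≥2) = P(X=2) / P(X≥2).
P(X=2) = C(8,2)·0.18^2·0.82^6 = 0.27579
P(X≥2) = 1 − 0.20441 − 0.35897 = 0.43661
Ratio = 0.27579 / 0.43661 = 0.63167

0.632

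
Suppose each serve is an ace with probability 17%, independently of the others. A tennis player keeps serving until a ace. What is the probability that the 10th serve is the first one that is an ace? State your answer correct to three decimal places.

Geometric (trials to first success), p = 0.17.
P(Y = 10) = (1−p)^9 · p = 0.18694 · 0.17 = 0.03178

0.032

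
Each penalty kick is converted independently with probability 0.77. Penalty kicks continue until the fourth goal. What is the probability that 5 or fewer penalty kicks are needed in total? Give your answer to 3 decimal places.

Finishing within 5 penalty kicks ⇔ at least 4 successes in the first 5. With X ~ Binomial(5, 0.77), P(Y ≤ 5) = 1 − P(X ≤ 3).
  k=0: C(5,0)·0.77^0·0.23^5 = 0.00064
  k=1: C(5,1)·0.77^1·0.23^4 = 0.01077
  k=2: C(5,2)·0.77^2·0.23^3 = 0.07214
  k=3: C(5,3)·0.77^3·0.23^2 = 0.24151
1 − 0.32506 = 0.67494

0.675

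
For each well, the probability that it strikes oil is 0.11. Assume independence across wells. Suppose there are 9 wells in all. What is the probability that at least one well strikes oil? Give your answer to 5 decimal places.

0.64964

P(at least one) = 1 − P(none) = 1 − (1 − 0.11)^9
= 1 − 0.3503564 = 0.6496436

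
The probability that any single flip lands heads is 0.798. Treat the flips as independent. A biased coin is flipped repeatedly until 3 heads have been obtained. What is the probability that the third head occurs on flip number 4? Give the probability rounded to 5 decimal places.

0.30795

Y = trial on which the third success occurs; negative binomial, r=3, p=0.798.
P(Y=4) = C(3,2) · p^3 · (1−p)^1
= 3 · 0.50817 · 0.202 = 0.3079508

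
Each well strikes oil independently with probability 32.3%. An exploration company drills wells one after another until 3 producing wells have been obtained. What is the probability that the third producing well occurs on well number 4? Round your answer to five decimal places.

Y = trial on which the third success occurs; negative binomial, r=3, p=0.323.
P(Y=4) = C(3,2) · p^3 · (1−p)^1
= 3 · 0.033698 · 0.677 = 0.0684412

0.06844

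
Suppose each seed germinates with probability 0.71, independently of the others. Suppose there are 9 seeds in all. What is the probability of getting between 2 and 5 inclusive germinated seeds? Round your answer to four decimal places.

X ~ Binomial(9, 0.71); P(2 ≤ X ≤ 5) = Σ C(9,k) p^k (1−p)^(9−k) over k:
  k=2: C(9,2)·0.71^2·0.29^7 = 0.003130
  k=3: C(9,3)·0.71^3·0.29^6 = 0.017883
  k=4: C(9,4)·0.71^4·0.29^5 = 0.065674
  k=5: C(9,5)·0.71^5·0.29^4 = 0.160788
Total = 0.247476

0.2475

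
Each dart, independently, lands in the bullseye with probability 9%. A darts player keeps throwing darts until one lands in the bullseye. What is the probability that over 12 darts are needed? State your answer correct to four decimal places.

0.3225

Y = number of darts to the first success; geometric, p = 0.09.
P(Y > 12) = P(first 12 all fail) = (1−p)^12 = 0.322475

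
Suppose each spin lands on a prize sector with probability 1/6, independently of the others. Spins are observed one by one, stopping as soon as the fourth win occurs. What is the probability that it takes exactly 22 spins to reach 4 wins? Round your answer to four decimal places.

0.0385

Y = trial on which the fourth success occurs; negative binomial, r=4, p=0.166667.
P(Y=22) = C(21,3) · p^4 · (1−p)^18
= 1330 · 0.0007716 · 0.037561 = 0.038546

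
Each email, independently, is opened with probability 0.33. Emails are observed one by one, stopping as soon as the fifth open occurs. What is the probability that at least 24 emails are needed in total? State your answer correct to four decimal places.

Needing more than 23 emails ⇔ fewer than 5 successes in the first 23. With X ~ Binomial(23, 0.33), P(Y > 23) = P(X ≤ 4).
  k=0: C(23,0)·0.33^0·0.67^23 = 0.000100
  k=1: C(23,1)·0.33^1·0.67^22 = 0.001132
  k=2: C(23,2)·0.33^2·0.67^21 = 0.006134
  k=3: C(23,3)·0.33^3·0.67^20 = 0.021147
  k=4: C(23,4)·0.33^4·0.67^19 = 0.052079
P(X ≤ 4) = 0.080592

0.0806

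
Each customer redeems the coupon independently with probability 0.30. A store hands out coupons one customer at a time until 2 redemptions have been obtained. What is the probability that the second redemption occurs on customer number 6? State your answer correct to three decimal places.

Y = trial on which the second success occurs; negative binomial, r=2, p=0.30.
P(Y=6) = C(5,1) · p^2 · (1−p)^4
= 5 · 0.09 · 0.2401 = 0.10805

0.108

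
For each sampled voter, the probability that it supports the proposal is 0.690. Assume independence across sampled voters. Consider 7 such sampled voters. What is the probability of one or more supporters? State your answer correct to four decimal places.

P(at least one) = 1 − P(none) = 1 − (1 − 0.69)^7
= 1 − 0.000275 = 0.999725

0.9997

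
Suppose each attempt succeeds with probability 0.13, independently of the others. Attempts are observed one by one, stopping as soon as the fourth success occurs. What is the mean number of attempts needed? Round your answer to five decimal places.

30.76923

Y = total attempts until the fourth success; negative binomial with r=4, p=0.13.
E[Y] = r / p = 4 / 0.13 = 30.7692308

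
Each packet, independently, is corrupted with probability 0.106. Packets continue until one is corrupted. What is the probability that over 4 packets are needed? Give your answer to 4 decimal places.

Y = number of packets to the first success; geometric, p = 0.106.
P(Y > 4) = P(first 4 all fail) = (1−p)^4 = 0.638778

0.6388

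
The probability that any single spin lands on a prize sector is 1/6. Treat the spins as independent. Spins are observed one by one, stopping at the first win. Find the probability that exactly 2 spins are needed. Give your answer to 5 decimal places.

Geometric (trials to first success), p = 0.166667.
P(Y = 2) = (1−p)^1 · p = 0.83333 · 0.166667 = 0.1388889

0.13889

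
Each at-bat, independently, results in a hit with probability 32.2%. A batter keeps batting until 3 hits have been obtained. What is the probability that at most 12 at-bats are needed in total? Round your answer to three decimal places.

0.796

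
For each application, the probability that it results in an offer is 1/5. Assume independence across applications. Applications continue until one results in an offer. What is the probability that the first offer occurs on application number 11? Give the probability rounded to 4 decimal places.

0.0215

Geometric (trials to first success), p = 0.20.
P(Y = 11) = (1−p)^10 · p = 0.10737 · 0.20 = 0.021475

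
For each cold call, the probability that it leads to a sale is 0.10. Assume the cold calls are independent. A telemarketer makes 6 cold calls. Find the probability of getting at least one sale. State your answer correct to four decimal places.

0.4686

P(at least one) = 1 − P(none) = 1 − (1 − 0.10)^6
= 1 − 0.531441 = 0.468559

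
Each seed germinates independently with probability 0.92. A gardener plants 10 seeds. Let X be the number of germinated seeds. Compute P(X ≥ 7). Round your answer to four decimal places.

0.9942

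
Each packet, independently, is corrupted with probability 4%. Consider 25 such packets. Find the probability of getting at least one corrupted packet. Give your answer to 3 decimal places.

P(at least one) = 1 − P(none) = 1 − (1 − 0.04)^25
= 1 − 0.36040 = 0.63960

0.640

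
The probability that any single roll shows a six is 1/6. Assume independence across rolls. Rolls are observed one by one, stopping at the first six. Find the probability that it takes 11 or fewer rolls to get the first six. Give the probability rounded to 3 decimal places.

0.865

Y = number of rolls to the first success; geometric, p = 0.166667.
P(Y ≤ 11) = 1 − (1−p)^11 = 1 − 0.13459 = 0.86541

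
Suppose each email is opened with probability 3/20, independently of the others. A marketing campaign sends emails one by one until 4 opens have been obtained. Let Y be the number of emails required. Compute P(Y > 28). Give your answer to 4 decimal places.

0.3772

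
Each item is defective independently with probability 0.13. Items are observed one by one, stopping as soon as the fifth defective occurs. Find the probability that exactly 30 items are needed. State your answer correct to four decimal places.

0.0271

Y = trial on which the fifth success occurs; negative binomial, r=5, p=0.13.
P(Y=30) = C(29,4) · p^5 · (1−p)^25
= 23751 · 3.7129e-05 · 0.03076 = 0.027126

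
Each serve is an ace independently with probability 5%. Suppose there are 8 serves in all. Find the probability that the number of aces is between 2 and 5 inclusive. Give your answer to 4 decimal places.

0.0572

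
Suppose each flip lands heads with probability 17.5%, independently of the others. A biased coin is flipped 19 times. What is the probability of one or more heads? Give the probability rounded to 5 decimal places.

0.97414

P(at least one) = 1 − P(none) = 1 − (1 − 0.175)^19
= 1 − 0.0258598 = 0.9741402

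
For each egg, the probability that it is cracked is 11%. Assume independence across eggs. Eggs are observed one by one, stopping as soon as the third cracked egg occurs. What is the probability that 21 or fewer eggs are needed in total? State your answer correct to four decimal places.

0.4113

Finishing within 21 eggs ⇔ at least 3 successes in the first 21. With X ~ Binomial(21, 0.11), P(Y ≤ 21) = 1 − P(X ≤ 2).
  k=0: C(21,0)·0.11^0·0.89^21 = 0.086535
  k=1: C(21,1)·0.11^1·0.89^20 = 0.224601
  k=2: C(21,2)·0.11^2·0.89^19 = 0.277597
1 − 0.588733 = 0.411267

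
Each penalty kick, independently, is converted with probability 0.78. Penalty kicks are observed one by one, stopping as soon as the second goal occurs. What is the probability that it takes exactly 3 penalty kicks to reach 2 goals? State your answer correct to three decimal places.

0.268

Y = trial on which the second success occurs; negative binomial, r=2, p=0.78.
P(Y=3) = C(2,1) · p^2 · (1−p)^1
= 2 · 0.6084 · 0.22 = 0.26770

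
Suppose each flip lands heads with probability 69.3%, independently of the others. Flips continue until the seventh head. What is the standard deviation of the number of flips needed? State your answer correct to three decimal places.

2.115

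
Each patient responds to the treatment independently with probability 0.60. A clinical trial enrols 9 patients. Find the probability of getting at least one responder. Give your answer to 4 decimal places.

0.9997

P(at least one) = 1 − P(none) = 1 − (1 − 0.60)^9
= 1 − 0.000262 = 0.999738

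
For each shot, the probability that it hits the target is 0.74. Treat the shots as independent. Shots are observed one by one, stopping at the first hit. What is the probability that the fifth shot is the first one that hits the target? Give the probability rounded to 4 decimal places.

0.0034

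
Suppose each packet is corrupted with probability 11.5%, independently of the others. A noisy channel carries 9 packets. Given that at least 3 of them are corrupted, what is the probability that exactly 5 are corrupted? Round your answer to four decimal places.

X ~ Binomial(9, 0.115). Want P(X=5 | X≥3) = P(X=5) / P(X≥3).
P(X=5) = C(9,5)·0.115^5·0.885^4 = 0.001555
P(X≥3) = 1 − 0.333035 − 0.389481 − 0.202442 = 0.075042
Ratio = 0.001555 / 0.075042 = 0.020717

0.0207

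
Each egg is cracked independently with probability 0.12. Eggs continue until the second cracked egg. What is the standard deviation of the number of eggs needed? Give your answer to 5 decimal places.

Y = total eggs until the second success; negative binomial with r=2, p=0.12.
SD(Y) = √[r(1−p)/p²] = √(122.2222222) = 11.0554160

11.05542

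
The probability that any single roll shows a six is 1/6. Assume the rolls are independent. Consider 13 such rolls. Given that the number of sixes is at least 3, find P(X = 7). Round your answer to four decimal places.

0.0055

X ~ Binomial(13, 0.166667). Want P(X=7 | X≥3) = P(X=7) / P(X≥3).
P(X=7) = C(13,7)·0.166667^7·0.833333^6 = 0.002053
P(X≥3) = 1 − 0.093464 − 0.243006 − 0.291607 = 0.371923
Ratio = 0.002053 / 0.371923 = 0.005520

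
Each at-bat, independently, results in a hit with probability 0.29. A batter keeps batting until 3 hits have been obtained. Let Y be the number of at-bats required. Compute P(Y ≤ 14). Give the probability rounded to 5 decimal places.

Finishing within 14 at-bats ⇔ at least 3 successes in the first 14. With X ~ Binomial(14, 0.29), P(Y ≤ 14) = 1 − P(X ≤ 2).
  k=0: C(14,0)·0.29^0·0.71^14 = 0.0082721
  k=1: C(14,1)·0.29^1·0.71^13 = 0.0473026
  k=2: C(14,2)·0.29^2·0.71^12 = 0.1255849
1 − 0.1811596 = 0.8188404

0.81884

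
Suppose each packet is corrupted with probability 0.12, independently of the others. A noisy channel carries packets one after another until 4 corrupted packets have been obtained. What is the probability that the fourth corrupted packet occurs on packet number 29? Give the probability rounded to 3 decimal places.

Y = trial on which the fourth success occurs; negative binomial, r=4, p=0.12.
P(Y=29) = C(28,3) · p^4 · (1−p)^25
= 3276 · 0.00020736 · 0.040932 = 0.02781

0.028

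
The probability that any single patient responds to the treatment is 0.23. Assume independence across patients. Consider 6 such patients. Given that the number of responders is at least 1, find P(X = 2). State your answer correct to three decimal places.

0.352

X ~ Binomial(6, 0.23). Want P(X=2 | X≥1) = P(X=2) / P(X≥1).
P(X=2) = C(6,2)·0.23^2·0.77^4 = 0.27894
P(X≥1) = 1 − 0.20842 = 0.79158
Ratio = 0.27894 / 0.79158 = 0.35238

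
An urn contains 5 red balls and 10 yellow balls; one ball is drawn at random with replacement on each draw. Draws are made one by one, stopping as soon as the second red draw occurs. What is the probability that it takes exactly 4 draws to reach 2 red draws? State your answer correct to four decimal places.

0.1481

Y = trial on which the second success occurs; negative binomial, r=2, p=0.333333.
P(Y=4) = C(3,1) · p^2 · (1−p)^2
= 3 · 0.11111 · 0.44444 = 0.148148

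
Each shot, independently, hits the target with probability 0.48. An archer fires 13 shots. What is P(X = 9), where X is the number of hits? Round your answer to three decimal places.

0.071

X ~ Binomial(n=13, p=0.48).
P(X=9) = C(13,9) · p^9 · (1−p)^4
= 715 · 0.0013526 · 0.073116 = 0.07071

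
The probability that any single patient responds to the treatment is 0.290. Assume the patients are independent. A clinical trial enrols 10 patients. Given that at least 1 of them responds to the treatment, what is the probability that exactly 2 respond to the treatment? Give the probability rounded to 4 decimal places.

0.2526

X ~ Binomial(10, 0.29). Want P(X=2 | X≥1) = P(X=2) / P(X≥1).
P(X=2) = C(10,2)·0.29^2·0.71^8 = 0.244385
P(X≥1) = 1 − 0.032552 = 0.967448
Ratio = 0.244385 / 0.967448 = 0.252608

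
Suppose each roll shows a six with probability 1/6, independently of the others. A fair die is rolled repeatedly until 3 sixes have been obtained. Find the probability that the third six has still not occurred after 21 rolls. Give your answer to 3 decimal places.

0.296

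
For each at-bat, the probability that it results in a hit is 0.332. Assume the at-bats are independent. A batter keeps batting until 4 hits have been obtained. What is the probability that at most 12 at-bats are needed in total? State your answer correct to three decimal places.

0.603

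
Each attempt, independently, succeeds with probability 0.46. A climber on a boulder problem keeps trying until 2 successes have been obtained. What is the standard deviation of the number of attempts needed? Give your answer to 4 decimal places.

2.2592

Y = total attempts until the second success; negative binomial with r=2, p=0.46.
SD(Y) = √[r(1−p)/p²] = √(5.103970) = 2.259197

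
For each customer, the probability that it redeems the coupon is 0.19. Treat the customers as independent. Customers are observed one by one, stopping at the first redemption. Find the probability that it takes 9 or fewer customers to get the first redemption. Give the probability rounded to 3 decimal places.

0.850

Y = number of customers to the first success; geometric, p = 0.19.
P(Y ≤ 9) = 1 − (1−p)^9 = 1 − 0.15009 = 0.84991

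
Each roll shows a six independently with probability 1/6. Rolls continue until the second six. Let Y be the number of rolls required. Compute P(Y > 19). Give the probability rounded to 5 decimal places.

0.15024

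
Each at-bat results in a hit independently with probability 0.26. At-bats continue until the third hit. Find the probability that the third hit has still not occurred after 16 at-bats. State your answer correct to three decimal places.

0.173

Needing more than 16 at-bats ⇔ fewer than 3 successes in the first 16. With X ~ Binomial(16, 0.26), P(Y > 16) = P(X ≤ 2).
  k=0: C(16,0)·0.26^0·0.74^16 = 0.00809
  k=1: C(16,1)·0.26^1·0.74^15 = 0.04545
  k=2: C(16,2)·0.26^2·0.74^14 = 0.11978
P(X ≤ 2) = 0.17332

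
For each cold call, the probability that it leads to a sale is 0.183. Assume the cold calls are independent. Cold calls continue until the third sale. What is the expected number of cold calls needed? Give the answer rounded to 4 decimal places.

Y = total cold calls until the third success; negative binomial with r=3, p=0.183.
E[Y] = r / p = 3 / 0.183 = 16.393443

16.3934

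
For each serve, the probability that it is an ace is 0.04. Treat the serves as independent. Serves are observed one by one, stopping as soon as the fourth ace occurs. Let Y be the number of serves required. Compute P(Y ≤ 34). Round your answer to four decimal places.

0.0457

Finishing within 34 serves ⇔ at least 4 successes in the first 34. With X ~ Binomial(34, 0.04), P(Y ≤ 34) = 1 − P(X ≤ 3).
  k=0: C(34,0)·0.04^0·0.96^34 = 0.249587
  k=1: C(34,1)·0.04^1·0.96^33 = 0.353582
  k=2: C(34,2)·0.04^2·0.96^32 = 0.243087
  k=3: C(34,3)·0.04^3·0.96^31 = 0.108039
1 − 0.954295 = 0.045705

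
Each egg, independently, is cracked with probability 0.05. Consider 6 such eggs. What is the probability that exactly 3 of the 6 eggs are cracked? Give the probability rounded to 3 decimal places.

X ~ Binomial(n=6, p=0.05).
P(X=3) = C(6,3) · p^3 · (1−p)^3
= 20 · 0.000125 · 0.85737 = 0.00214

0.002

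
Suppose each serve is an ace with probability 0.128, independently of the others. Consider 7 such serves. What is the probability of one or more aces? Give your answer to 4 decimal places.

P(at least one) = 1 − P(none) = 1 − (1 − 0.128)^7
= 1 − 0.383368 = 0.616632

0.6166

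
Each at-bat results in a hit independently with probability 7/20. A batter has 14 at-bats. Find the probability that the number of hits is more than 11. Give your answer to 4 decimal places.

X ~ Binomial(14, 0.35); P(X ≥ 12) = Σ C(14,k) p^k (1−p)^(14−k) over k:
  k=12: C(14,12)·0.35^12·0.65^2 = 0.000130
  k=13: C(14,13)·0.35^13·0.65^1 = 0.000011
  k=14: C(14,14)·0.35^14·0.65^0 = 0.000000
Total = 0.000141

0.0001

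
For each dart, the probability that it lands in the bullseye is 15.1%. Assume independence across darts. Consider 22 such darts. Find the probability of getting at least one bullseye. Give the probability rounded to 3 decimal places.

P(at least one) = 1 − P(none) = 1 − (1 − 0.151)^22
= 1 − 0.02729 = 0.97271

0.973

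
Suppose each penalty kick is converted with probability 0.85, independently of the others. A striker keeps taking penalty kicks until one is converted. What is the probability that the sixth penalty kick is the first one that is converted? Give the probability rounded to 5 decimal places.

0.00006

Geometric (trials to first success), p = 0.85.
P(Y = 6) = (1−p)^5 · p = 7.5937e-05 · 0.85 = 0.0000645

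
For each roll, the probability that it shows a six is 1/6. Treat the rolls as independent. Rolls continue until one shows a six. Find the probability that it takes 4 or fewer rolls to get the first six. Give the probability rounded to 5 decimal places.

Y = number of rolls to the first success; geometric, p = 0.166667.
P(Y ≤ 4) = 1 − (1−p)^4 = 1 − 0.4822531 = 0.5177469

0.51775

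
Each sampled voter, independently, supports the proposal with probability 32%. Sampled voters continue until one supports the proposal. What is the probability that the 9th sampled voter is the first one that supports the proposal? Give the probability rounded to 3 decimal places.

0.015

Geometric (trials to first success), p = 0.32.
P(Y = 9) = (1−p)^8 · p = 0.045716 · 0.32 = 0.01463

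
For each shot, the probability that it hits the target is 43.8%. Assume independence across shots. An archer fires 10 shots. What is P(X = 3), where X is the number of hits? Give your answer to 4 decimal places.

0.1785

X ~ Binomial(n=10, p=0.438).
P(X=3) = C(10,3) · p^3 · (1−p)^7
= 120 · 0.084028 · 0.017707 = 0.178549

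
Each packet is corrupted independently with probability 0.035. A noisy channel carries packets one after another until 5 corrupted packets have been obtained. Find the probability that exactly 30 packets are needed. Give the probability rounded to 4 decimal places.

0.0005

Y = trial on which the fifth success occurs; negative binomial, r=5, p=0.035.
P(Y=30) = C(29,4) · p^5 · (1−p)^25
= 23751 · 5.2522e-08 · 0.41038 = 0.000512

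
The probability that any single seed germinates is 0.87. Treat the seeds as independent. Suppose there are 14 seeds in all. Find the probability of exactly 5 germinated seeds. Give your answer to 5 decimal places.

0.00001

X ~ Binomial(n=14, p=0.87).
P(X=5) = C(14,5) · p^5 · (1−p)^9
= 2002 · 0.49842 · 1.0604e-08 = 0.0000106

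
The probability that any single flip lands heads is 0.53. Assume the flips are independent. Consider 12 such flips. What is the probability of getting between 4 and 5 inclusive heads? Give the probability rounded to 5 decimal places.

0.26080

X ~ Binomial(12, 0.53); P(4 ≤ X ≤ 5) = Σ C(12,k) p^k (1−p)^(12−k) over k:
  k=4: C(12,4)·0.53^4·0.47^8 = 0.0930018
  k=5: C(12,5)·0.53^5·0.47^7 = 0.1677991
Total = 0.2608009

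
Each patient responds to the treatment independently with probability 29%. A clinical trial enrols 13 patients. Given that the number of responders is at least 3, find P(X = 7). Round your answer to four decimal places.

0.0489

X ~ Binomial(13, 0.29). Want P(X=7 | X≥3) = P(X=7) / P(X≥3).
P(X=7) = C(13,7)·0.29^7·0.71^6 = 0.037919
P(X≥3) = 1 − 0.011651 − 0.061865 − 0.151612 = 0.774873
Ratio = 0.037919 / 0.774873 = 0.048935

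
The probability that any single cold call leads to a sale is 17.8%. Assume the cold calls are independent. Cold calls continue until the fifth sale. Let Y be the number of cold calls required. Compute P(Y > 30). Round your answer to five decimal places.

0.36143

Needing more than 30 cold calls ⇔ fewer than 5 successes in the first 30. With X ~ Binomial(30, 0.178), P(Y > 30) = P(X ≤ 4).
  k=0: C(30,0)·0.178^0·0.822^30 = 0.0027935
  k=1: C(30,1)·0.178^1·0.822^29 = 0.0181478
  k=2: C(30,2)·0.178^2·0.822^28 = 0.0569823
  k=3: C(30,3)·0.178^3·0.822^27 = 0.1151662
  k=4: C(30,4)·0.178^4·0.822^26 = 0.1683360
P(X ≤ 4) = 0.3614259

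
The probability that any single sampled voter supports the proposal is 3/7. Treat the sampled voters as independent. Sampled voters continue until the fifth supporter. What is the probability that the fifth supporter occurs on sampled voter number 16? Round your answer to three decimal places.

Y = trial on which the fifth success occurs; negative binomial, r=5, p=0.428571.
P(Y=16) = C(15,4) · p^5 · (1−p)^11
= 1365 · 0.014458 · 0.0021212 = 0.04186

0.042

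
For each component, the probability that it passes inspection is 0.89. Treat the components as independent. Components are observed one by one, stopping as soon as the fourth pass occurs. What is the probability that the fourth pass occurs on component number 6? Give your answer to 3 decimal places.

Y = trial on which the fourth success occurs; negative binomial, r=4, p=0.89.
P(Y=6) = C(5,3) · p^4 · (1−p)^2
= 10 · 0.62742 · 0.0121 = 0.07592

0.076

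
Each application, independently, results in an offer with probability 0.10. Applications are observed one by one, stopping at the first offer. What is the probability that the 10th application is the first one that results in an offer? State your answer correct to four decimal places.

0.0387

Geometric (trials to first success), p = 0.10.
P(Y = 10) = (1−p)^9 · p = 0.38742 · 0.10 = 0.038742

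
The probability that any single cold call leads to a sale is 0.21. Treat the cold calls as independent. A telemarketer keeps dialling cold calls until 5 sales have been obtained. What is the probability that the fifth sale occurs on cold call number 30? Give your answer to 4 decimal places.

Y = trial on which the fifth success occurs; negative binomial, r=5, p=0.21.
P(Y=30) = C(29,4) · p^5 · (1−p)^25
= 23751 · 0.00040841 · 0.0027585 = 0.026758

0.0268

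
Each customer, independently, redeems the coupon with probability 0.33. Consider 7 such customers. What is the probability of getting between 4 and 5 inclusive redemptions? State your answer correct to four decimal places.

X ~ Binomial(7, 0.33); P(4 ≤ X ≤ 5) = Σ C(7,k) p^k (1−p)^(7−k) over k:
  k=4: C(7,4)·0.33^4·0.67^3 = 0.124838
  k=5: C(7,5)·0.33^5·0.67^2 = 0.036893
Total = 0.161731

0.1617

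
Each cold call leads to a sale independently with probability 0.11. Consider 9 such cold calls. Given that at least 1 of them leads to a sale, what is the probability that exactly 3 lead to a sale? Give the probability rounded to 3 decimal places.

0.086

X ~ Binomial(9, 0.11). Want P(X=3 | X≥1) = P(X=3) / P(X≥1).
P(X=3) = C(9,3)·0.11^3·0.89^6 = 0.05556
P(X≥1) = 1 − 0.35036 = 0.64964
Ratio = 0.05556 / 0.64964 = 0.08553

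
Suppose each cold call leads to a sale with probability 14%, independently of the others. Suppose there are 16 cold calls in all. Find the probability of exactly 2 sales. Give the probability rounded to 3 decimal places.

0.285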